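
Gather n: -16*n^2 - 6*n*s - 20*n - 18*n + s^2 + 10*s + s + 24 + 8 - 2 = -16*n^2 + n*(-6*s - 38) + s^2 + 11*s + 30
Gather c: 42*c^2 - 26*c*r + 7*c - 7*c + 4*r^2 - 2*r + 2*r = 42*c^2 - 26*c*r + 4*r^2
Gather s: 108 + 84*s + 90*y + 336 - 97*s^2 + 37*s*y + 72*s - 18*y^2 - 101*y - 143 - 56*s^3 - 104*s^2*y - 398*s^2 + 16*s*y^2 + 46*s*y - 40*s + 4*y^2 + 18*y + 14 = -56*s^3 + s^2*(-104*y - 495) + s*(16*y^2 + 83*y + 116) - 14*y^2 + 7*y + 315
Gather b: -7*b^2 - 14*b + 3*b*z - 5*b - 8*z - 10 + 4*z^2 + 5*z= -7*b^2 + b*(3*z - 19) + 4*z^2 - 3*z - 10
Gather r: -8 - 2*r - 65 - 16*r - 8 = -18*r - 81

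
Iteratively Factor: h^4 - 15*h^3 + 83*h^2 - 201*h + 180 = (h - 5)*(h^3 - 10*h^2 + 33*h - 36) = (h - 5)*(h - 3)*(h^2 - 7*h + 12) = (h - 5)*(h - 4)*(h - 3)*(h - 3)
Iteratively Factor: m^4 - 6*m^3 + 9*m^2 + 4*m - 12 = (m + 1)*(m^3 - 7*m^2 + 16*m - 12) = (m - 2)*(m + 1)*(m^2 - 5*m + 6) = (m - 2)^2*(m + 1)*(m - 3)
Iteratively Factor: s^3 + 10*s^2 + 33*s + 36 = (s + 4)*(s^2 + 6*s + 9) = (s + 3)*(s + 4)*(s + 3)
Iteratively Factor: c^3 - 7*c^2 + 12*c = (c - 3)*(c^2 - 4*c) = c*(c - 3)*(c - 4)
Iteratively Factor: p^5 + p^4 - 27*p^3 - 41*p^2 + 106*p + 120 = (p - 2)*(p^4 + 3*p^3 - 21*p^2 - 83*p - 60) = (p - 2)*(p + 3)*(p^3 - 21*p - 20) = (p - 2)*(p + 3)*(p + 4)*(p^2 - 4*p - 5) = (p - 5)*(p - 2)*(p + 3)*(p + 4)*(p + 1)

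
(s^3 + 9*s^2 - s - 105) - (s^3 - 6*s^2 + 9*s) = 15*s^2 - 10*s - 105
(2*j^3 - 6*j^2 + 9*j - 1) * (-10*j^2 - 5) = -20*j^5 + 60*j^4 - 100*j^3 + 40*j^2 - 45*j + 5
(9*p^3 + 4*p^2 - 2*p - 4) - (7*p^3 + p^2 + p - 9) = 2*p^3 + 3*p^2 - 3*p + 5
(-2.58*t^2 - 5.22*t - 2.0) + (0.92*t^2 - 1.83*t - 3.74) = -1.66*t^2 - 7.05*t - 5.74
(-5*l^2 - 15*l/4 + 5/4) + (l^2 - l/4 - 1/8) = -4*l^2 - 4*l + 9/8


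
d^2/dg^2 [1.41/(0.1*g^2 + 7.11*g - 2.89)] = (-0.0282*g^2 - 2.00502*g + 1.41*(0.2*g + 7.11)*(0.4*g + 14.22) + 0.81498)/(0.1*g^2 + 7.11*g - 2.89)^3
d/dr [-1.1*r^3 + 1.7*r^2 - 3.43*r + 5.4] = -3.3*r^2 + 3.4*r - 3.43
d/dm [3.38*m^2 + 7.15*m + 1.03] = 6.76*m + 7.15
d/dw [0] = 0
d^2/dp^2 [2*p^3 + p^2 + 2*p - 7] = 12*p + 2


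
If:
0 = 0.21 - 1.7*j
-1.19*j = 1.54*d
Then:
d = -0.10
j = 0.12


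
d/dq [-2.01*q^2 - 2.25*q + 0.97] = -4.02*q - 2.25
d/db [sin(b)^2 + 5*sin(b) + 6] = (2*sin(b) + 5)*cos(b)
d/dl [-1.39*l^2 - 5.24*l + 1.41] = -2.78*l - 5.24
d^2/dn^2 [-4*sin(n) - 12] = 4*sin(n)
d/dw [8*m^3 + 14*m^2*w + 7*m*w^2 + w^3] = 14*m^2 + 14*m*w + 3*w^2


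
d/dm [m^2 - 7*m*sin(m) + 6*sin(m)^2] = -7*m*cos(m) + 2*m - 7*sin(m) + 6*sin(2*m)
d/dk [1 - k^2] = -2*k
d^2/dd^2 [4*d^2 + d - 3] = 8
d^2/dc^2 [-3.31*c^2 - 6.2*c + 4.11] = -6.62000000000000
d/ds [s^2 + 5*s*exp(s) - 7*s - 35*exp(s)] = 5*s*exp(s) + 2*s - 30*exp(s) - 7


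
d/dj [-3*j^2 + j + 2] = 1 - 6*j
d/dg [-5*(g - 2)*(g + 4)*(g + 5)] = -15*g^2 - 70*g - 10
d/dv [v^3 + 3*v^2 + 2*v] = 3*v^2 + 6*v + 2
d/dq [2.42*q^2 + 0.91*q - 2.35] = 4.84*q + 0.91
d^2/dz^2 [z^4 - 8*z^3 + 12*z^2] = 12*z^2 - 48*z + 24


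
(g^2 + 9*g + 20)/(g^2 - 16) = (g + 5)/(g - 4)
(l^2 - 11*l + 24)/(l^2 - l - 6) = (l - 8)/(l + 2)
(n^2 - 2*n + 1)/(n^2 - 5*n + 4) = (n - 1)/(n - 4)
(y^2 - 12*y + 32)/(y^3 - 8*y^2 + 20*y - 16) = (y - 8)/(y^2 - 4*y + 4)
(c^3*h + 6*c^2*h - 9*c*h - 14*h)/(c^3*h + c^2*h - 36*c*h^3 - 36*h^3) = (c^2 + 5*c - 14)/(c^2 - 36*h^2)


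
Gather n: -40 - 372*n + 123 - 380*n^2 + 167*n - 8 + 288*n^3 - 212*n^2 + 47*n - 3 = 288*n^3 - 592*n^2 - 158*n + 72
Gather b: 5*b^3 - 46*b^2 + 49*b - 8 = 5*b^3 - 46*b^2 + 49*b - 8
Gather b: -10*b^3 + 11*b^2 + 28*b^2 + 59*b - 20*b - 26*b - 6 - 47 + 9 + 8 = -10*b^3 + 39*b^2 + 13*b - 36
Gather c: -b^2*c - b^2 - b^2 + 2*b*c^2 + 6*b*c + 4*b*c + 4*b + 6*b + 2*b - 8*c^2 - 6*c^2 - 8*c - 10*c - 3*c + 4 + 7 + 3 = -2*b^2 + 12*b + c^2*(2*b - 14) + c*(-b^2 + 10*b - 21) + 14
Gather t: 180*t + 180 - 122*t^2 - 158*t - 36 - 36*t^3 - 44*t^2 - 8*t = -36*t^3 - 166*t^2 + 14*t + 144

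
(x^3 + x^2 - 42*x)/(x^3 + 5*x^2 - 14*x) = (x - 6)/(x - 2)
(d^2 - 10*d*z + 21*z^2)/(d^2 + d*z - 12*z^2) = (d - 7*z)/(d + 4*z)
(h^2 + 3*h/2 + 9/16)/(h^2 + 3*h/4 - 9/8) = (16*h^2 + 24*h + 9)/(2*(8*h^2 + 6*h - 9))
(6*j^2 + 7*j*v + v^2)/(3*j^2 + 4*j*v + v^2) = (6*j + v)/(3*j + v)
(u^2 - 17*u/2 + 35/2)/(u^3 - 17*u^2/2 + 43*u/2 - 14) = (u - 5)/(u^2 - 5*u + 4)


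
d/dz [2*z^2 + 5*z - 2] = 4*z + 5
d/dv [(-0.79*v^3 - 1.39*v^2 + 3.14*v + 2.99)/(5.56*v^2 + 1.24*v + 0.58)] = (-4.3924*v^4 - 1.9592*v^3 - 20.5566*v^2 - 34.8612*v - 1.8864)/(30.9136*v^4 + 13.7888*v^3 + 7.9872*v^2 + 1.4384*v + 0.3364)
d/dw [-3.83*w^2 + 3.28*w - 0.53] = 3.28 - 7.66*w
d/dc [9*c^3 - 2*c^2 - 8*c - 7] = 27*c^2 - 4*c - 8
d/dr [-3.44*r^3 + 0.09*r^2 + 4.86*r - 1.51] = -10.32*r^2 + 0.18*r + 4.86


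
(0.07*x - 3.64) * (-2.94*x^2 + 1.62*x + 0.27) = -0.2058*x^3 + 10.815*x^2 - 5.8779*x - 0.9828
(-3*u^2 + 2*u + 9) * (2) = -6*u^2 + 4*u + 18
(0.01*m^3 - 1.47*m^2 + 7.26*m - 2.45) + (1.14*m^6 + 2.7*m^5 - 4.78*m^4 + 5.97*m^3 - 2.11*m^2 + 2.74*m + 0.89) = 1.14*m^6 + 2.7*m^5 - 4.78*m^4 + 5.98*m^3 - 3.58*m^2 + 10.0*m - 1.56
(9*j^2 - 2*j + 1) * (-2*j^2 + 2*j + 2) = -18*j^4 + 22*j^3 + 12*j^2 - 2*j + 2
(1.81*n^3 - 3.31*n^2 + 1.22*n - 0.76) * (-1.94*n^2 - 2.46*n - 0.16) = -3.5114*n^5 + 1.9688*n^4 + 5.4862*n^3 - 0.9972*n^2 + 1.6744*n + 0.1216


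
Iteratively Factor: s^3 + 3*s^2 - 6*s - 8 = (s + 4)*(s^2 - s - 2) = (s + 1)*(s + 4)*(s - 2)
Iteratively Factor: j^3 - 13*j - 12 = (j + 3)*(j^2 - 3*j - 4) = (j - 4)*(j + 3)*(j + 1)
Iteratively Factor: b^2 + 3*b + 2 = (b + 2)*(b + 1)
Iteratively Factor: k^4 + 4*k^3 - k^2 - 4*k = (k + 4)*(k^3 - k) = (k - 1)*(k + 4)*(k^2 + k) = k*(k - 1)*(k + 4)*(k + 1)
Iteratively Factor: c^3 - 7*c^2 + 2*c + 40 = (c - 5)*(c^2 - 2*c - 8) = (c - 5)*(c + 2)*(c - 4)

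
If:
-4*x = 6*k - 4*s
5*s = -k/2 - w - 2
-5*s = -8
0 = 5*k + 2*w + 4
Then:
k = 4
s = 8/5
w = -12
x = -22/5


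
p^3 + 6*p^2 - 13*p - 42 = (p - 3)*(p + 2)*(p + 7)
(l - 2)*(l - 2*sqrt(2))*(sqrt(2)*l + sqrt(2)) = sqrt(2)*l^3 - 4*l^2 - sqrt(2)*l^2 - 2*sqrt(2)*l + 4*l + 8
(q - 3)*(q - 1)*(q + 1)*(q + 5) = q^4 + 2*q^3 - 16*q^2 - 2*q + 15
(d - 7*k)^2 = d^2 - 14*d*k + 49*k^2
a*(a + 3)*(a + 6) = a^3 + 9*a^2 + 18*a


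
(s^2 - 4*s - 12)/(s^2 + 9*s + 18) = (s^2 - 4*s - 12)/(s^2 + 9*s + 18)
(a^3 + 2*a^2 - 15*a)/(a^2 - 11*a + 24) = a*(a + 5)/(a - 8)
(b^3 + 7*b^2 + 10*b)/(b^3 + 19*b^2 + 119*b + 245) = b*(b + 2)/(b^2 + 14*b + 49)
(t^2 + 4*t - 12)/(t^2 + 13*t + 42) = (t - 2)/(t + 7)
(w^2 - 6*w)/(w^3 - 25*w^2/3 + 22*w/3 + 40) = 3*w/(3*w^2 - 7*w - 20)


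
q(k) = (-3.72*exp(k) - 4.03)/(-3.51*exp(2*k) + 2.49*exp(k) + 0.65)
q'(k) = (-3.72*exp(k) - 4.03)*(7.02*exp(2*k) - 2.49*exp(k))/(-3.51*exp(2*k) + 2.49*exp(k) + 0.65)^2 - 3.72*exp(k)/(-3.51*exp(2*k) + 2.49*exp(k) + 0.65)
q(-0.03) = 31.94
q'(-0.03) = -545.10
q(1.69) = 0.27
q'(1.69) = -0.36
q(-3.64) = -5.79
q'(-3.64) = 0.35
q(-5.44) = -6.12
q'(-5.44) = 0.07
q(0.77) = 1.17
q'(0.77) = -2.31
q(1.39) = 0.41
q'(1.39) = -0.60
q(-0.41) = -8.59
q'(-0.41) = -19.60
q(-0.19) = -23.01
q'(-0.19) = -214.31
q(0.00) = 20.95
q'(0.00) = -246.39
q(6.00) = 0.00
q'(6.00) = 0.00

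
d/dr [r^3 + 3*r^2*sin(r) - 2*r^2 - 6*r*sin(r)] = 3*r^2*cos(r) + 3*r^2 - 6*sqrt(2)*r*cos(r + pi/4) - 4*r - 6*sin(r)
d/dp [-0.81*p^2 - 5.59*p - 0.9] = -1.62*p - 5.59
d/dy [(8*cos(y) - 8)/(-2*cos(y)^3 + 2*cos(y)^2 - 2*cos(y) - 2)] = 128*(-cos(y)^3 + 2*cos(y)^2 - cos(y) + 1)*sin(y)/(4*sin(y)^2 + 7*cos(y) + cos(3*y))^2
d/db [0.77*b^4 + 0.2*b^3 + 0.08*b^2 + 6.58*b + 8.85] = 3.08*b^3 + 0.6*b^2 + 0.16*b + 6.58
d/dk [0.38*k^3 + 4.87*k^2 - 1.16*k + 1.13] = 1.14*k^2 + 9.74*k - 1.16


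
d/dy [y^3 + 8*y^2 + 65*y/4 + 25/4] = 3*y^2 + 16*y + 65/4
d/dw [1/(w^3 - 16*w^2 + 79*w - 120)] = (-3*w^2 + 32*w - 79)/(w^3 - 16*w^2 + 79*w - 120)^2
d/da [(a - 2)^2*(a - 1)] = (a - 2)*(3*a - 4)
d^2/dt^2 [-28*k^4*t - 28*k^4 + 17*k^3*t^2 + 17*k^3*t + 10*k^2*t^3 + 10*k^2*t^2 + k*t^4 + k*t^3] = 2*k*(17*k^2 + 30*k*t + 10*k + 6*t^2 + 3*t)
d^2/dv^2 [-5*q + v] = 0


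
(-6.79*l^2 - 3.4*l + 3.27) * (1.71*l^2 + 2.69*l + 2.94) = -11.6109*l^4 - 24.0791*l^3 - 23.5169*l^2 - 1.1997*l + 9.6138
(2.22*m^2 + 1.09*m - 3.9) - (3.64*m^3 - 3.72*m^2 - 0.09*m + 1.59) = -3.64*m^3 + 5.94*m^2 + 1.18*m - 5.49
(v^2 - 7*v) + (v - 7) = v^2 - 6*v - 7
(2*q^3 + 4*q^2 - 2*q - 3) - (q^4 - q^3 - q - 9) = -q^4 + 3*q^3 + 4*q^2 - q + 6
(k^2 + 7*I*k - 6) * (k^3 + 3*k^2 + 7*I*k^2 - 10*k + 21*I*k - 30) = k^5 + 3*k^4 + 14*I*k^4 - 65*k^3 + 42*I*k^3 - 195*k^2 - 112*I*k^2 + 60*k - 336*I*k + 180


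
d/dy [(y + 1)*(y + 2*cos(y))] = y - (y + 1)*(2*sin(y) - 1) + 2*cos(y)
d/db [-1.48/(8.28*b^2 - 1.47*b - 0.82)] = (24.5088*b - 2.1756)/(-8.28*b^2 + 1.47*b + 0.82)^2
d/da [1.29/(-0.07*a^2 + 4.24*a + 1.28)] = (0.1806*a - 5.4696)/(-0.07*a^2 + 4.24*a + 1.28)^2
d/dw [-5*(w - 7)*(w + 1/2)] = 65/2 - 10*w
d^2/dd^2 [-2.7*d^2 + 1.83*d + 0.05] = -5.40000000000000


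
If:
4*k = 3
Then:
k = 3/4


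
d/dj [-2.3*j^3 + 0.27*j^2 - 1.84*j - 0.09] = -6.9*j^2 + 0.54*j - 1.84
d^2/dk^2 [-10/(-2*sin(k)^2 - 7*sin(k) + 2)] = 10*(-16*sin(k)^4 - 42*sin(k)^3 - 41*sin(k)^2 + 70*sin(k) + 106)/(7*sin(k) - cos(2*k) - 1)^3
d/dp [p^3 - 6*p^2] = 3*p*(p - 4)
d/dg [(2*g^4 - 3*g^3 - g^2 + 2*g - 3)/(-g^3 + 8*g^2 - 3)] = (-2*g^6 + 32*g^5 - 25*g^4 - 20*g^3 + 2*g^2 + 54*g - 6)/(g^6 - 16*g^5 + 64*g^4 + 6*g^3 - 48*g^2 + 9)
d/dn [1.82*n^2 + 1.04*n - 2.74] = 3.64*n + 1.04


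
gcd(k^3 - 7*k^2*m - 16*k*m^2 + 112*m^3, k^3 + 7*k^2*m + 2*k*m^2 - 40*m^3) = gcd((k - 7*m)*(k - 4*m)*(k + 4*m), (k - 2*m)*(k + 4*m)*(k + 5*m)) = k + 4*m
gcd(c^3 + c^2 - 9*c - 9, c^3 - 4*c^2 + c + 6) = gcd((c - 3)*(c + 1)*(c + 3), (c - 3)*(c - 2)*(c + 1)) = c^2 - 2*c - 3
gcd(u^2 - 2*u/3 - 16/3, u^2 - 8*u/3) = u - 8/3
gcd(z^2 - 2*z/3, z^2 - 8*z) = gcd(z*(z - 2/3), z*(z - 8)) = z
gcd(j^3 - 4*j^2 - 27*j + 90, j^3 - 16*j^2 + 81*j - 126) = j^2 - 9*j + 18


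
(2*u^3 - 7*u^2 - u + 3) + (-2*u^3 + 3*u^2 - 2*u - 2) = -4*u^2 - 3*u + 1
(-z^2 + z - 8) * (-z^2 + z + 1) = z^4 - 2*z^3 + 8*z^2 - 7*z - 8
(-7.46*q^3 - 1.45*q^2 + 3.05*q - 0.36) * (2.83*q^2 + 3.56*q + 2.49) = -21.1118*q^5 - 30.6611*q^4 - 15.1059*q^3 + 6.2287*q^2 + 6.3129*q - 0.8964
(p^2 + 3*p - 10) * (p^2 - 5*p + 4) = p^4 - 2*p^3 - 21*p^2 + 62*p - 40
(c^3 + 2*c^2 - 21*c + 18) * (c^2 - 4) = c^5 + 2*c^4 - 25*c^3 + 10*c^2 + 84*c - 72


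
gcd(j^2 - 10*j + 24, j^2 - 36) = j - 6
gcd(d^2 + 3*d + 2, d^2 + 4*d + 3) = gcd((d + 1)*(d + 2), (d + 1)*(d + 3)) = d + 1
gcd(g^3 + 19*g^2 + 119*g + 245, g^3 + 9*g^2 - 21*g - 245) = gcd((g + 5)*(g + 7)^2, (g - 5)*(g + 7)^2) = g^2 + 14*g + 49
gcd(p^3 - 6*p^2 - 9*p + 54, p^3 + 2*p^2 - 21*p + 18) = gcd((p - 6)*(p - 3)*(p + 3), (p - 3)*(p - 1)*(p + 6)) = p - 3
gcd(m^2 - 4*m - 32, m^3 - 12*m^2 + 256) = m^2 - 4*m - 32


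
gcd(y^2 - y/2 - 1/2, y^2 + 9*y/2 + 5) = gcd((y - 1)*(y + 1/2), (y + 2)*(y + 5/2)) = 1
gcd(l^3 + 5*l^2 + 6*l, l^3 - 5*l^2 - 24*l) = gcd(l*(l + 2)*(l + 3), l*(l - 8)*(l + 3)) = l^2 + 3*l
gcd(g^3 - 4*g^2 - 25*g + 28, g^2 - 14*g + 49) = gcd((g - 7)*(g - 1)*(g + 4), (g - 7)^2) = g - 7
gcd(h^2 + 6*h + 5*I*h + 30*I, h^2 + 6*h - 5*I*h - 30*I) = h + 6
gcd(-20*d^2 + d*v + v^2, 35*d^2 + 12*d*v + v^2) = 5*d + v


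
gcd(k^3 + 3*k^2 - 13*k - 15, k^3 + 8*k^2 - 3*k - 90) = k^2 + 2*k - 15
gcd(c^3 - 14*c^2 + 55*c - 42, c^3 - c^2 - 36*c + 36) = c^2 - 7*c + 6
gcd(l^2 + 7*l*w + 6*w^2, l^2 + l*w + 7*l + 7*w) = l + w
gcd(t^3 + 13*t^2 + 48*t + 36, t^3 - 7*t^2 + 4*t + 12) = t + 1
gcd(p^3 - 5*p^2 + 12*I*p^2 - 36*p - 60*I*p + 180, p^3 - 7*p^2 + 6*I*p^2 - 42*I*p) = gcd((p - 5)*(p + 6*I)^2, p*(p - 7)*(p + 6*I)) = p + 6*I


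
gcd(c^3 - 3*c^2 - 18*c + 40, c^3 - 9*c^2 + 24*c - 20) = c^2 - 7*c + 10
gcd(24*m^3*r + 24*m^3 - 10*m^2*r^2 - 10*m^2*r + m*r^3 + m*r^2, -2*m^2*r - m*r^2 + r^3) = 1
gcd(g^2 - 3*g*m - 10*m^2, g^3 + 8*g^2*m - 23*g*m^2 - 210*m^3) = g - 5*m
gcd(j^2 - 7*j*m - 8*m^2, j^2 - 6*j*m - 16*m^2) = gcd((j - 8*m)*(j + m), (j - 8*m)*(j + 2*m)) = j - 8*m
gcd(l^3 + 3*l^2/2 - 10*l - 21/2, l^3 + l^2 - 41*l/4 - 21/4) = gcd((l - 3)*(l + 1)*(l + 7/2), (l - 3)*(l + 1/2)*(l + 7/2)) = l^2 + l/2 - 21/2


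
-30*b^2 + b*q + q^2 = (-5*b + q)*(6*b + q)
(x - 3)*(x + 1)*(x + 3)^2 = x^4 + 4*x^3 - 6*x^2 - 36*x - 27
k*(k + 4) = k^2 + 4*k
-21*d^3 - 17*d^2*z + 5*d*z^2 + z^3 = (-3*d + z)*(d + z)*(7*d + z)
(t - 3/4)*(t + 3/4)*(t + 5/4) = t^3 + 5*t^2/4 - 9*t/16 - 45/64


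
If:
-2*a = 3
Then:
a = -3/2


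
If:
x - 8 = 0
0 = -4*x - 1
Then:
No Solution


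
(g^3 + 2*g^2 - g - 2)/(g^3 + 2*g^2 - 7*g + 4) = (g^2 + 3*g + 2)/(g^2 + 3*g - 4)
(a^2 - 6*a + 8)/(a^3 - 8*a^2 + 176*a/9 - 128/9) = 9*(a - 2)/(9*a^2 - 36*a + 32)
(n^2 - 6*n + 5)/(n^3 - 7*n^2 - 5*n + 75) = (n - 1)/(n^2 - 2*n - 15)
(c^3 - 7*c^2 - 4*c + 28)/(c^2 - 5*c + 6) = (c^2 - 5*c - 14)/(c - 3)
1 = 1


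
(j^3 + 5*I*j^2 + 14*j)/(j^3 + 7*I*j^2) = (j - 2*I)/j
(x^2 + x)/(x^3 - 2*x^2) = (x + 1)/(x*(x - 2))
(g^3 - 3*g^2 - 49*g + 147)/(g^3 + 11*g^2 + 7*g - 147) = (g - 7)/(g + 7)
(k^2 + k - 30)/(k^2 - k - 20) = (k + 6)/(k + 4)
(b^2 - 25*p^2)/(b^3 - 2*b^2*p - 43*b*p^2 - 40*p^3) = (-b + 5*p)/(-b^2 + 7*b*p + 8*p^2)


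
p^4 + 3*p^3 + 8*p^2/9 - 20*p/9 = p*(p - 2/3)*(p + 5/3)*(p + 2)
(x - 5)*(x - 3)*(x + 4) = x^3 - 4*x^2 - 17*x + 60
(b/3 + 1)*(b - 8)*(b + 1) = b^3/3 - 4*b^2/3 - 29*b/3 - 8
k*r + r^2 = r*(k + r)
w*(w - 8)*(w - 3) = w^3 - 11*w^2 + 24*w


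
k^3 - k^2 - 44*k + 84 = (k - 6)*(k - 2)*(k + 7)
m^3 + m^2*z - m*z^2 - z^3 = (m - z)*(m + z)^2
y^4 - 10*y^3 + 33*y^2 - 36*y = y*(y - 4)*(y - 3)^2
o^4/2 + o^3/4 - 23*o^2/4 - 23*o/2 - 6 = (o/2 + 1)*(o - 4)*(o + 1)*(o + 3/2)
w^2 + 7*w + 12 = (w + 3)*(w + 4)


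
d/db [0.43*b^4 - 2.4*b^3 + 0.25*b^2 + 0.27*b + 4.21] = 1.72*b^3 - 7.2*b^2 + 0.5*b + 0.27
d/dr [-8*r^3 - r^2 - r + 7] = -24*r^2 - 2*r - 1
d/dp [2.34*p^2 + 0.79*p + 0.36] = 4.68*p + 0.79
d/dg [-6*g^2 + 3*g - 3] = 3 - 12*g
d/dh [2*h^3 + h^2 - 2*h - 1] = 6*h^2 + 2*h - 2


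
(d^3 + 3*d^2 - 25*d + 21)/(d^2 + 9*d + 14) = (d^2 - 4*d + 3)/(d + 2)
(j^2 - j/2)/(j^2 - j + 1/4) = 2*j/(2*j - 1)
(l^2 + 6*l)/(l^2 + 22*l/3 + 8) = 3*l/(3*l + 4)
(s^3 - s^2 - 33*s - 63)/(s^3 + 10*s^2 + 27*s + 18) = (s^2 - 4*s - 21)/(s^2 + 7*s + 6)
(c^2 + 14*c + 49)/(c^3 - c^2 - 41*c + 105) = (c + 7)/(c^2 - 8*c + 15)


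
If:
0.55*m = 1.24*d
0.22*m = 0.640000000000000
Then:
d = 1.29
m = 2.91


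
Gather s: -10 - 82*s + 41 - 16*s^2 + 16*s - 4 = -16*s^2 - 66*s + 27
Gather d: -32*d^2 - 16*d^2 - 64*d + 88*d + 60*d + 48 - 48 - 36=-48*d^2 + 84*d - 36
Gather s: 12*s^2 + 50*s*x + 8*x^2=12*s^2 + 50*s*x + 8*x^2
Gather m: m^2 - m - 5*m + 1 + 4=m^2 - 6*m + 5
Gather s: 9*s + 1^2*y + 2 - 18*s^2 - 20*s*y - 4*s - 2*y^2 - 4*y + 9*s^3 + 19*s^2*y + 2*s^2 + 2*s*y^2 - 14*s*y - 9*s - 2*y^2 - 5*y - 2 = 9*s^3 + s^2*(19*y - 16) + s*(2*y^2 - 34*y - 4) - 4*y^2 - 8*y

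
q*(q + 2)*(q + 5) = q^3 + 7*q^2 + 10*q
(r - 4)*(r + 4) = r^2 - 16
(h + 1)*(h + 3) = h^2 + 4*h + 3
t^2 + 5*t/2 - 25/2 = (t - 5/2)*(t + 5)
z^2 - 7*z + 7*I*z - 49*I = (z - 7)*(z + 7*I)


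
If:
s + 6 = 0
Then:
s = -6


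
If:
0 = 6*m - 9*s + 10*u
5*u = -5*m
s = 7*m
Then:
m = 0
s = 0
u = 0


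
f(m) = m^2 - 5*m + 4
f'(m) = 2*m - 5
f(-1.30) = 12.19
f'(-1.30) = -7.60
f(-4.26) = 43.45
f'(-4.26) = -13.52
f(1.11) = -0.32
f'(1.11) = -2.78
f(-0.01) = 4.05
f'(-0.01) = -5.02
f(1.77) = -1.72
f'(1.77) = -1.46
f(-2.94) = 27.34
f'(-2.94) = -10.88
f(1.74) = -1.67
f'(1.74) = -1.52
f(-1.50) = 13.75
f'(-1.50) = -8.00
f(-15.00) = 304.00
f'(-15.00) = -35.00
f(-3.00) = 28.00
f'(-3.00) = -11.00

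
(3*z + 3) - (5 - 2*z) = 5*z - 2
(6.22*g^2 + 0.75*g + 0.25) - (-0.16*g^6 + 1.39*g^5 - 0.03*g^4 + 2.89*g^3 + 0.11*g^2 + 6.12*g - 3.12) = 0.16*g^6 - 1.39*g^5 + 0.03*g^4 - 2.89*g^3 + 6.11*g^2 - 5.37*g + 3.37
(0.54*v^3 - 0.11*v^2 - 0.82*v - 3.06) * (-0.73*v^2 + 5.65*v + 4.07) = -0.3942*v^5 + 3.1313*v^4 + 2.1749*v^3 - 2.8469*v^2 - 20.6264*v - 12.4542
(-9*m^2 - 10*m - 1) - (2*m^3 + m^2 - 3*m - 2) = -2*m^3 - 10*m^2 - 7*m + 1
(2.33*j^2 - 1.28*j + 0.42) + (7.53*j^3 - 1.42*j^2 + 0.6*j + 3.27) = 7.53*j^3 + 0.91*j^2 - 0.68*j + 3.69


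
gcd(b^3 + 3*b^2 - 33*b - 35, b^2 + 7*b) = b + 7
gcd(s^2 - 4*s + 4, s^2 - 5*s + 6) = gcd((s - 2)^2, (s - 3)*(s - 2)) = s - 2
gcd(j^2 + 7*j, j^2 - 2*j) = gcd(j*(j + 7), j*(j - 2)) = j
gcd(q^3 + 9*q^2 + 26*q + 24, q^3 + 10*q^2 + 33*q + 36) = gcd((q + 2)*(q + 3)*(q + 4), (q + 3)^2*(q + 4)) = q^2 + 7*q + 12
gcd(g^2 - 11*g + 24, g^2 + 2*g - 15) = g - 3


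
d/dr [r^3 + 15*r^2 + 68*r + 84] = 3*r^2 + 30*r + 68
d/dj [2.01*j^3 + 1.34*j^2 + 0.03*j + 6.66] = 6.03*j^2 + 2.68*j + 0.03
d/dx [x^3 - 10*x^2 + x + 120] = 3*x^2 - 20*x + 1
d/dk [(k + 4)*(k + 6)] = 2*k + 10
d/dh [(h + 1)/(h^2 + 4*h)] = (h*(h + 4) - 2*(h + 1)*(h + 2))/(h^2*(h + 4)^2)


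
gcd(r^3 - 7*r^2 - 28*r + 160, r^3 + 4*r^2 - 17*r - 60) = r^2 + r - 20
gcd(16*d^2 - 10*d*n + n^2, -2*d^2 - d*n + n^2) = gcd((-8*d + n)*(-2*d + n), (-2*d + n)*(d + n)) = 2*d - n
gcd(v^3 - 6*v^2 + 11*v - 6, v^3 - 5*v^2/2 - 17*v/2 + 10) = v - 1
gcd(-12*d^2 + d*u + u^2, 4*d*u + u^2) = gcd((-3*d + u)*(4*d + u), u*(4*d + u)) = 4*d + u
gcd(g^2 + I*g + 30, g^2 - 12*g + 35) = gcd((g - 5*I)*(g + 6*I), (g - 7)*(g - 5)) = 1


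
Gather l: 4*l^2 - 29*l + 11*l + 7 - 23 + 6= 4*l^2 - 18*l - 10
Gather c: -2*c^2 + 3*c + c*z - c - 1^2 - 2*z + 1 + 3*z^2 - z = -2*c^2 + c*(z + 2) + 3*z^2 - 3*z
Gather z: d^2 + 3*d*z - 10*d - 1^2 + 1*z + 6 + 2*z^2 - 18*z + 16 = d^2 - 10*d + 2*z^2 + z*(3*d - 17) + 21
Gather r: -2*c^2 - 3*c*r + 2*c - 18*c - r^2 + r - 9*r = -2*c^2 - 16*c - r^2 + r*(-3*c - 8)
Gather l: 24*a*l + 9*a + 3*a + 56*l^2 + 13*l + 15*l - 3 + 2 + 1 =12*a + 56*l^2 + l*(24*a + 28)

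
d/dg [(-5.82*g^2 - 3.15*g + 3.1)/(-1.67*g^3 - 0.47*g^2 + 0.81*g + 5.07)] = (-9.7194*g^4 - 10.521*g^3 + 9.3363*g^2 - 56.1008*g - 18.4815)/(2.7889*g^6 + 1.5698*g^5 - 2.4845*g^4 - 17.6952*g^3 - 4.1097*g^2 + 8.2134*g + 25.7049)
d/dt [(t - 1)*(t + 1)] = 2*t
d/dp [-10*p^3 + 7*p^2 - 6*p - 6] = -30*p^2 + 14*p - 6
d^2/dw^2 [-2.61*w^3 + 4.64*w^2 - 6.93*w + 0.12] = 9.28 - 15.66*w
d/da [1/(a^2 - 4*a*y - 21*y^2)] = 2*(-a + 2*y)/(-a^2 + 4*a*y + 21*y^2)^2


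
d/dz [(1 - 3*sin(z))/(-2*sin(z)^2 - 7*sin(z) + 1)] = (-6*sin(z)^2 + 4*sin(z) + 4)*cos(z)/(7*sin(z) - cos(2*z))^2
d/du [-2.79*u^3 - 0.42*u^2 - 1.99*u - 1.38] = -8.37*u^2 - 0.84*u - 1.99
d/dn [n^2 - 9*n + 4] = 2*n - 9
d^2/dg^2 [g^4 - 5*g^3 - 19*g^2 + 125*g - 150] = 12*g^2 - 30*g - 38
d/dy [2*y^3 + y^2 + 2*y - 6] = 6*y^2 + 2*y + 2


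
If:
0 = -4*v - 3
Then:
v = -3/4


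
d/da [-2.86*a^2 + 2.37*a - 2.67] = 2.37 - 5.72*a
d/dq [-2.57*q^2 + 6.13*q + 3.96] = 6.13 - 5.14*q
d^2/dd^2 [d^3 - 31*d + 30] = 6*d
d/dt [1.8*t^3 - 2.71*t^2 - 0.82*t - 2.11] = 5.4*t^2 - 5.42*t - 0.82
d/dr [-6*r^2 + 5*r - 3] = 5 - 12*r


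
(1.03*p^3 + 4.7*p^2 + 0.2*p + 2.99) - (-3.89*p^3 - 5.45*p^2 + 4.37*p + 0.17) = 4.92*p^3 + 10.15*p^2 - 4.17*p + 2.82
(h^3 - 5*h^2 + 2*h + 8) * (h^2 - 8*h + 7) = h^5 - 13*h^4 + 49*h^3 - 43*h^2 - 50*h + 56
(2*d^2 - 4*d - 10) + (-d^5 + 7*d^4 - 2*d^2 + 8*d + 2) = -d^5 + 7*d^4 + 4*d - 8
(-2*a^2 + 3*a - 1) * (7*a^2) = -14*a^4 + 21*a^3 - 7*a^2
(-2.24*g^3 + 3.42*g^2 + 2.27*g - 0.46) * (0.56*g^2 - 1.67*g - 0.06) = -1.2544*g^5 + 5.656*g^4 - 4.3058*g^3 - 4.2537*g^2 + 0.632*g + 0.0276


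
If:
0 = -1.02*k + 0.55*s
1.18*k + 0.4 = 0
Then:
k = -0.34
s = -0.63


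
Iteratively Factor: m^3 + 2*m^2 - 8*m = (m - 2)*(m^2 + 4*m) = (m - 2)*(m + 4)*(m)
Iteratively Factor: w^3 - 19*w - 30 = (w - 5)*(w^2 + 5*w + 6) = (w - 5)*(w + 3)*(w + 2)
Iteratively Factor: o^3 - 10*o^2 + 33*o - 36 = (o - 3)*(o^2 - 7*o + 12) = (o - 3)^2*(o - 4)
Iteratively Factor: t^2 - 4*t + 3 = (t - 3)*(t - 1)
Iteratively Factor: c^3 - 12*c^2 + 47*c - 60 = (c - 3)*(c^2 - 9*c + 20) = (c - 5)*(c - 3)*(c - 4)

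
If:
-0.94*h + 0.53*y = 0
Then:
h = 0.563829787234043*y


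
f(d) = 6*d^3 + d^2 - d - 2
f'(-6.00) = 635.00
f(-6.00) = -1256.00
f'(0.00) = -1.00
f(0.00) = -2.00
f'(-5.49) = 530.54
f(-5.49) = -959.18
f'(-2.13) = 76.40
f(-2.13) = -53.31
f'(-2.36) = 94.53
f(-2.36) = -72.94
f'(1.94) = 70.62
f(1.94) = 43.63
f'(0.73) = 10.05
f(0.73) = 0.14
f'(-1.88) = 58.86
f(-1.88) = -36.45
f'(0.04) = -0.89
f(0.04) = -2.04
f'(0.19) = 0.03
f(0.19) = -2.11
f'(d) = 18*d^2 + 2*d - 1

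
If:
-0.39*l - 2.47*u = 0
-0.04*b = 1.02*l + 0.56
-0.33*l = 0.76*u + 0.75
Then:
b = 77.07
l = -3.57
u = 0.56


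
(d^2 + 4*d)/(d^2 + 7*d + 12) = d/(d + 3)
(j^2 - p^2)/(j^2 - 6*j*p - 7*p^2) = (-j + p)/(-j + 7*p)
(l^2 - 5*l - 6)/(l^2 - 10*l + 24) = (l + 1)/(l - 4)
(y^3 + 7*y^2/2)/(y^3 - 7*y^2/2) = (2*y + 7)/(2*y - 7)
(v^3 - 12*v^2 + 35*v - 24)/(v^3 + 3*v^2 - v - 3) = (v^2 - 11*v + 24)/(v^2 + 4*v + 3)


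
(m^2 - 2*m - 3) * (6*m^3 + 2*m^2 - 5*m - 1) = 6*m^5 - 10*m^4 - 27*m^3 + 3*m^2 + 17*m + 3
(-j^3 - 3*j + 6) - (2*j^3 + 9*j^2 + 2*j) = -3*j^3 - 9*j^2 - 5*j + 6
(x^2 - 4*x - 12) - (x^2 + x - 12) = -5*x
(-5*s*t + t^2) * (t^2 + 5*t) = -5*s*t^3 - 25*s*t^2 + t^4 + 5*t^3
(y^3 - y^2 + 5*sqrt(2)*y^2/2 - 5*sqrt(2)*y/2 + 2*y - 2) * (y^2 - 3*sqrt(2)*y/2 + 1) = y^5 - y^4 + sqrt(2)*y^4 - 9*y^3/2 - sqrt(2)*y^3 - sqrt(2)*y^2/2 + 9*y^2/2 + sqrt(2)*y/2 + 2*y - 2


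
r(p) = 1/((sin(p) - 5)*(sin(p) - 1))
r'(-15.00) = -0.06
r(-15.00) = 0.11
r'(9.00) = -0.65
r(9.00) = 0.37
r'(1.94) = -19.86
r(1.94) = 3.65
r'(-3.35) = -0.38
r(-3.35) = 0.26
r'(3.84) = -0.06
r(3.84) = 0.11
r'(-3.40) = -0.43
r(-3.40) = 0.28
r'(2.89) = -0.42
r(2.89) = 0.28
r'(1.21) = 21.29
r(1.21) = 3.82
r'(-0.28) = 0.14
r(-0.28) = 0.15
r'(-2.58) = -0.08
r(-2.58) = 0.12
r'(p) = -cos(p)/((sin(p) - 5)*(sin(p) - 1)^2) - cos(p)/((sin(p) - 5)^2*(sin(p) - 1)) = 2*(3 - sin(p))*cos(p)/((sin(p) - 5)^2*(sin(p) - 1)^2)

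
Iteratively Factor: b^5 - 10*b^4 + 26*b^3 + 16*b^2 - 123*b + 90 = (b - 5)*(b^4 - 5*b^3 + b^2 + 21*b - 18) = (b - 5)*(b - 1)*(b^3 - 4*b^2 - 3*b + 18) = (b - 5)*(b - 1)*(b + 2)*(b^2 - 6*b + 9) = (b - 5)*(b - 3)*(b - 1)*(b + 2)*(b - 3)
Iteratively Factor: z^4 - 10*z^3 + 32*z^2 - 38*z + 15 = (z - 1)*(z^3 - 9*z^2 + 23*z - 15) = (z - 1)^2*(z^2 - 8*z + 15) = (z - 3)*(z - 1)^2*(z - 5)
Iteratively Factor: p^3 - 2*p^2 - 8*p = (p)*(p^2 - 2*p - 8) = p*(p + 2)*(p - 4)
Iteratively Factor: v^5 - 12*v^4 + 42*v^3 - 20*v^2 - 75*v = (v)*(v^4 - 12*v^3 + 42*v^2 - 20*v - 75) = v*(v - 5)*(v^3 - 7*v^2 + 7*v + 15) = v*(v - 5)^2*(v^2 - 2*v - 3) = v*(v - 5)^2*(v + 1)*(v - 3)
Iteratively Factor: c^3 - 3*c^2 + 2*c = (c)*(c^2 - 3*c + 2) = c*(c - 2)*(c - 1)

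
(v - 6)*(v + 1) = v^2 - 5*v - 6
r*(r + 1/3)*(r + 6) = r^3 + 19*r^2/3 + 2*r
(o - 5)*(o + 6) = o^2 + o - 30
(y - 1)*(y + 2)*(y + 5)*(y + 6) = y^4 + 12*y^3 + 39*y^2 + 8*y - 60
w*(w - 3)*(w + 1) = w^3 - 2*w^2 - 3*w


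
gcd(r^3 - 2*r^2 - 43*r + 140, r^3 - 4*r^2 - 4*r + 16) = r - 4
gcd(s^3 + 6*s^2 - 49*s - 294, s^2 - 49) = s^2 - 49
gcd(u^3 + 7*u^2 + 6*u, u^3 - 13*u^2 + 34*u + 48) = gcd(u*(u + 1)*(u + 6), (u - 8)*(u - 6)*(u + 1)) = u + 1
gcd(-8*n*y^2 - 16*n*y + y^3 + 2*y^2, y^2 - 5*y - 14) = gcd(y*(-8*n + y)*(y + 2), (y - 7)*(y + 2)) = y + 2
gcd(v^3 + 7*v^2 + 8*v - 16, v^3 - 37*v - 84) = v + 4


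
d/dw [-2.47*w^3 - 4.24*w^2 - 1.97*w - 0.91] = -7.41*w^2 - 8.48*w - 1.97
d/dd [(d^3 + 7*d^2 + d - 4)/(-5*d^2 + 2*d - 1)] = (-5*d^4 + 4*d^3 + 16*d^2 - 54*d + 7)/(25*d^4 - 20*d^3 + 14*d^2 - 4*d + 1)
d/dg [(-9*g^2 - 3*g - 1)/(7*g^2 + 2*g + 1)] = (3*g^2 - 4*g - 1)/(49*g^4 + 28*g^3 + 18*g^2 + 4*g + 1)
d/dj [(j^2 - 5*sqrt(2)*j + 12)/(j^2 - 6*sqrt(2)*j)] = (-sqrt(2)*j^2 - 24*j + 72*sqrt(2))/(j^2*(j^2 - 12*sqrt(2)*j + 72))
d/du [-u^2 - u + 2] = -2*u - 1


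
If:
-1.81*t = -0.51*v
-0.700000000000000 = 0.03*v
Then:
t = -6.57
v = -23.33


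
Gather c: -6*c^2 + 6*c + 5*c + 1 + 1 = -6*c^2 + 11*c + 2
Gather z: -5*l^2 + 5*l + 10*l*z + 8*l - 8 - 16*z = -5*l^2 + 13*l + z*(10*l - 16) - 8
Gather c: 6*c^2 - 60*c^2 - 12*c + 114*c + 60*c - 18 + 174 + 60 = -54*c^2 + 162*c + 216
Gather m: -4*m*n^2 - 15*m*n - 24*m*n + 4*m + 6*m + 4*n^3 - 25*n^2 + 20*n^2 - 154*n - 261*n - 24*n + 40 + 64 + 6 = m*(-4*n^2 - 39*n + 10) + 4*n^3 - 5*n^2 - 439*n + 110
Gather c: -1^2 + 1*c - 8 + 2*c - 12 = 3*c - 21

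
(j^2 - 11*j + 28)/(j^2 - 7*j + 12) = (j - 7)/(j - 3)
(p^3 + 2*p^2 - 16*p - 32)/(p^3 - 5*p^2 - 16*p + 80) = (p + 2)/(p - 5)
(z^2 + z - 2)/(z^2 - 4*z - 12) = (z - 1)/(z - 6)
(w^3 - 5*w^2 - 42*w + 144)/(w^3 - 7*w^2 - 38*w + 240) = (w - 3)/(w - 5)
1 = 1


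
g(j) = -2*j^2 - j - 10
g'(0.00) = -1.00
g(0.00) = -10.00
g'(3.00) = -13.00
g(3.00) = -31.00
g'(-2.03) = 7.12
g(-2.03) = -16.21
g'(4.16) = -17.64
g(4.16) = -48.77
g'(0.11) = -1.44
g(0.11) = -10.13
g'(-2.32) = 8.28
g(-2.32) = -18.44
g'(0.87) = -4.48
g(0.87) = -12.38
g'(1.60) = -7.40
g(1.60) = -16.72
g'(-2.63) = 9.52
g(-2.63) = -21.20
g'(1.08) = -5.32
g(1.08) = -13.41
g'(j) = -4*j - 1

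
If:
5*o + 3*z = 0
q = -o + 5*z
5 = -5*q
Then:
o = 3/28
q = -1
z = -5/28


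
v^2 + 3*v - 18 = (v - 3)*(v + 6)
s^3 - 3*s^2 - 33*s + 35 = (s - 7)*(s - 1)*(s + 5)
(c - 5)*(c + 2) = c^2 - 3*c - 10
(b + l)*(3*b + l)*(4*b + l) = 12*b^3 + 19*b^2*l + 8*b*l^2 + l^3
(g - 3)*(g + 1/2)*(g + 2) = g^3 - g^2/2 - 13*g/2 - 3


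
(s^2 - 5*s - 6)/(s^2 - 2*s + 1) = (s^2 - 5*s - 6)/(s^2 - 2*s + 1)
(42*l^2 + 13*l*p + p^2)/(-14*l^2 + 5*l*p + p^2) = (6*l + p)/(-2*l + p)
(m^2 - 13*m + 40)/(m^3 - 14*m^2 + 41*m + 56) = (m - 5)/(m^2 - 6*m - 7)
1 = 1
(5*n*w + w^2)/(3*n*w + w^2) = (5*n + w)/(3*n + w)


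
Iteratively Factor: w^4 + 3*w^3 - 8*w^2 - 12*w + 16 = (w - 2)*(w^3 + 5*w^2 + 2*w - 8) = (w - 2)*(w - 1)*(w^2 + 6*w + 8) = (w - 2)*(w - 1)*(w + 4)*(w + 2)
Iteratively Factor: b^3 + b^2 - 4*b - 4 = (b - 2)*(b^2 + 3*b + 2) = (b - 2)*(b + 2)*(b + 1)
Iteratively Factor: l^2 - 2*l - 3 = (l - 3)*(l + 1)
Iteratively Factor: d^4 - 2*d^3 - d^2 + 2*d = (d)*(d^3 - 2*d^2 - d + 2) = d*(d + 1)*(d^2 - 3*d + 2) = d*(d - 1)*(d + 1)*(d - 2)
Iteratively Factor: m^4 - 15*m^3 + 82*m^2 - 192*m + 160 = (m - 4)*(m^3 - 11*m^2 + 38*m - 40) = (m - 4)^2*(m^2 - 7*m + 10) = (m - 4)^2*(m - 2)*(m - 5)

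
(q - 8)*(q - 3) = q^2 - 11*q + 24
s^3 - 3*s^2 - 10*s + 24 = (s - 4)*(s - 2)*(s + 3)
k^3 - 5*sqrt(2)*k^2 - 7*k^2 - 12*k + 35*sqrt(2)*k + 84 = (k - 7)*(k - 6*sqrt(2))*(k + sqrt(2))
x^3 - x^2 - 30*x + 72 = (x - 4)*(x - 3)*(x + 6)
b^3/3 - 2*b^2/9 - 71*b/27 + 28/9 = (b/3 + 1)*(b - 7/3)*(b - 4/3)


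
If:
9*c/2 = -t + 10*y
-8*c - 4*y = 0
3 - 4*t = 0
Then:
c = -3/98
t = 3/4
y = 3/49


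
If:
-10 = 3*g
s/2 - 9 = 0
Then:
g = -10/3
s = 18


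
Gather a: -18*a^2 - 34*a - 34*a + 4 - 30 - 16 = -18*a^2 - 68*a - 42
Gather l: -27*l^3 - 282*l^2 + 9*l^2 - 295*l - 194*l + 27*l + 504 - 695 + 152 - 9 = -27*l^3 - 273*l^2 - 462*l - 48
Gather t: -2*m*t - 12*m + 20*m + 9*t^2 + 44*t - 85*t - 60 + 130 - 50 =8*m + 9*t^2 + t*(-2*m - 41) + 20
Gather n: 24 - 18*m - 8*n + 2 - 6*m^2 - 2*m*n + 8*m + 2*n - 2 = -6*m^2 - 10*m + n*(-2*m - 6) + 24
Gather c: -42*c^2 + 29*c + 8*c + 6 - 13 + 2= -42*c^2 + 37*c - 5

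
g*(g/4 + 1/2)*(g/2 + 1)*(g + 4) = g^4/8 + g^3 + 5*g^2/2 + 2*g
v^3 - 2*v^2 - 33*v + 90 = (v - 5)*(v - 3)*(v + 6)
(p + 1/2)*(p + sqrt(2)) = p^2 + p/2 + sqrt(2)*p + sqrt(2)/2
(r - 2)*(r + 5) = r^2 + 3*r - 10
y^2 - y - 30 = (y - 6)*(y + 5)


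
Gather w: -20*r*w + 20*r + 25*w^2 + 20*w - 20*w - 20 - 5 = -20*r*w + 20*r + 25*w^2 - 25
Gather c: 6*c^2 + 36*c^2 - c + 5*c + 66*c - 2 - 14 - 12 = 42*c^2 + 70*c - 28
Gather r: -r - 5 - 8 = -r - 13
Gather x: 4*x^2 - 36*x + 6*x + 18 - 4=4*x^2 - 30*x + 14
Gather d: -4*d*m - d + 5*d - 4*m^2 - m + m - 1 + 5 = d*(4 - 4*m) - 4*m^2 + 4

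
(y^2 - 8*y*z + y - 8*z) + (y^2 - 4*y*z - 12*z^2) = 2*y^2 - 12*y*z + y - 12*z^2 - 8*z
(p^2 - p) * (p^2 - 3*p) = p^4 - 4*p^3 + 3*p^2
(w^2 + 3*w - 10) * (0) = 0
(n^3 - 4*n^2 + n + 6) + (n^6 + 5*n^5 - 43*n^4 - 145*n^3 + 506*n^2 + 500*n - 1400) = n^6 + 5*n^5 - 43*n^4 - 144*n^3 + 502*n^2 + 501*n - 1394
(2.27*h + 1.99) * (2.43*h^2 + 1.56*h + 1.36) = 5.5161*h^3 + 8.3769*h^2 + 6.1916*h + 2.7064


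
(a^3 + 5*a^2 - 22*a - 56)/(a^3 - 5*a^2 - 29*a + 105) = (a^3 + 5*a^2 - 22*a - 56)/(a^3 - 5*a^2 - 29*a + 105)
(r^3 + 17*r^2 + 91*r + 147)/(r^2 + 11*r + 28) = (r^2 + 10*r + 21)/(r + 4)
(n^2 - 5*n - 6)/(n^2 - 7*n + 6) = (n + 1)/(n - 1)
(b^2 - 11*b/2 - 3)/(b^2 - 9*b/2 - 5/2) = (b - 6)/(b - 5)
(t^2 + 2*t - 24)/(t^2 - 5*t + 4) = (t + 6)/(t - 1)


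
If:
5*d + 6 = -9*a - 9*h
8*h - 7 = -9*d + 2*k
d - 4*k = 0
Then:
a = 73*k/36 - 37/24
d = 4*k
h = 7/8 - 17*k/4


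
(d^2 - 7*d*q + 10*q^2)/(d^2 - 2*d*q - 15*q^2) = (d - 2*q)/(d + 3*q)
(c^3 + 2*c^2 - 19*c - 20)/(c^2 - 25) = (c^2 - 3*c - 4)/(c - 5)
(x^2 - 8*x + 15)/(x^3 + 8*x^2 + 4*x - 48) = (x^2 - 8*x + 15)/(x^3 + 8*x^2 + 4*x - 48)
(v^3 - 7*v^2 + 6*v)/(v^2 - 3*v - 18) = v*(v - 1)/(v + 3)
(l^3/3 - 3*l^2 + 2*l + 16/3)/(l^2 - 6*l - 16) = (l^2 - l - 2)/(3*(l + 2))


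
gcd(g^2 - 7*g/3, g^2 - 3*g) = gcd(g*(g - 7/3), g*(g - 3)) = g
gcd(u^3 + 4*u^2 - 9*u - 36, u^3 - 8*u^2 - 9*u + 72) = u^2 - 9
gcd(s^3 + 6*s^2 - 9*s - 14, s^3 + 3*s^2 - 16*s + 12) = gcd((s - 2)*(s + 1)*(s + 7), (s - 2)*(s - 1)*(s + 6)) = s - 2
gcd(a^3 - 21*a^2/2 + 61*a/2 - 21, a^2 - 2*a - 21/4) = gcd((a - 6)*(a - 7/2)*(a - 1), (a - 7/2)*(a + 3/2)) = a - 7/2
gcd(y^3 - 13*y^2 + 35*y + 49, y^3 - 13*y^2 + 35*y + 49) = y^3 - 13*y^2 + 35*y + 49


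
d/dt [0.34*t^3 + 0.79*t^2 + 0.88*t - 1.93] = 1.02*t^2 + 1.58*t + 0.88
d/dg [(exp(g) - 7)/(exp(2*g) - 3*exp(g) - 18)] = (-(exp(g) - 7)*(2*exp(g) - 3) + exp(2*g) - 3*exp(g) - 18)*exp(g)/(-exp(2*g) + 3*exp(g) + 18)^2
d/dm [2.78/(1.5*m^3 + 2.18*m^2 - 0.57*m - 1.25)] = (-12.51*m^2 - 12.1208*m + 1.5846)/(1.5*m^3 + 2.18*m^2 - 0.57*m - 1.25)^2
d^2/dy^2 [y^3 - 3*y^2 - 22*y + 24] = 6*y - 6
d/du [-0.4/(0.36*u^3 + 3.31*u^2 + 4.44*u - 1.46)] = (0.432*u^2 + 2.648*u + 1.776)/(0.36*u^3 + 3.31*u^2 + 4.44*u - 1.46)^2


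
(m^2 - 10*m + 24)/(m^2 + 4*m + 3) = (m^2 - 10*m + 24)/(m^2 + 4*m + 3)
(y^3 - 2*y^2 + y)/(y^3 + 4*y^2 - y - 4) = y*(y - 1)/(y^2 + 5*y + 4)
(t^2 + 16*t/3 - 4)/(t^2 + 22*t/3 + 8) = (3*t - 2)/(3*t + 4)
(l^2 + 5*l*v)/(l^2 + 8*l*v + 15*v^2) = l/(l + 3*v)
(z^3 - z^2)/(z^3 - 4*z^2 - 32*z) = z*(1 - z)/(-z^2 + 4*z + 32)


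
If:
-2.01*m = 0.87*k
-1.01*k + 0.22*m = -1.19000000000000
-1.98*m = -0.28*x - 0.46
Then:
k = 1.08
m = -0.47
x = -4.94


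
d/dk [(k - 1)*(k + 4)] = 2*k + 3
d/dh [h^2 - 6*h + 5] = 2*h - 6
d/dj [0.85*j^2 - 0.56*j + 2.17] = 1.7*j - 0.56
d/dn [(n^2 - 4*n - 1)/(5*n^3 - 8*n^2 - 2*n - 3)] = (-5*n^4 + 40*n^3 - 19*n^2 - 22*n + 10)/(25*n^6 - 80*n^5 + 44*n^4 + 2*n^3 + 52*n^2 + 12*n + 9)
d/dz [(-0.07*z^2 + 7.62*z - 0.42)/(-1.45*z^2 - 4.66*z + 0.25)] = (11.3752*z^2 - 1.25299999999999*z - 0.0522)/(2.1025*z^4 + 13.514*z^3 + 20.9906*z^2 - 2.33*z + 0.0625)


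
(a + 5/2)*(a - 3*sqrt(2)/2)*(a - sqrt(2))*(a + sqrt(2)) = a^4 - 3*sqrt(2)*a^3/2 + 5*a^3/2 - 15*sqrt(2)*a^2/4 - 2*a^2 - 5*a + 3*sqrt(2)*a + 15*sqrt(2)/2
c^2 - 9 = (c - 3)*(c + 3)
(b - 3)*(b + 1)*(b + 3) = b^3 + b^2 - 9*b - 9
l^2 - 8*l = l*(l - 8)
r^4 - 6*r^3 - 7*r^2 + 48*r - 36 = (r - 6)*(r - 2)*(r - 1)*(r + 3)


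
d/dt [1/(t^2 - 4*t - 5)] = 2*(2 - t)/(-t^2 + 4*t + 5)^2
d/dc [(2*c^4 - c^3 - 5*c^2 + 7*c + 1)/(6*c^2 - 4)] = (12*c^5 - 3*c^4 - 16*c^3 - 15*c^2 + 14*c - 14)/(2*(9*c^4 - 12*c^2 + 4))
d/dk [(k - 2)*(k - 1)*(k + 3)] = 3*k^2 - 7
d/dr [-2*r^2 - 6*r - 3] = -4*r - 6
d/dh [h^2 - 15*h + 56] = 2*h - 15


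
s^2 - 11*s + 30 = (s - 6)*(s - 5)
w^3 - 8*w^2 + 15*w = w*(w - 5)*(w - 3)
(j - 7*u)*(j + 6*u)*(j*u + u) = j^3*u - j^2*u^2 + j^2*u - 42*j*u^3 - j*u^2 - 42*u^3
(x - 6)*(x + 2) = x^2 - 4*x - 12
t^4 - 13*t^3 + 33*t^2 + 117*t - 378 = (t - 7)*(t - 6)*(t - 3)*(t + 3)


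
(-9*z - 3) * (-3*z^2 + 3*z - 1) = 27*z^3 - 18*z^2 + 3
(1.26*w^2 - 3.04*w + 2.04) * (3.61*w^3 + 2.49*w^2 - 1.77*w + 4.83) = 4.5486*w^5 - 7.837*w^4 - 2.4354*w^3 + 16.5462*w^2 - 18.294*w + 9.8532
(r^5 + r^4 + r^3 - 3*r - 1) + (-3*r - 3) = r^5 + r^4 + r^3 - 6*r - 4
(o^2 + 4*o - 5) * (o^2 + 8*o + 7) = o^4 + 12*o^3 + 34*o^2 - 12*o - 35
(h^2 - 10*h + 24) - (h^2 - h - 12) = 36 - 9*h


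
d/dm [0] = 0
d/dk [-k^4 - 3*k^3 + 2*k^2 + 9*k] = -4*k^3 - 9*k^2 + 4*k + 9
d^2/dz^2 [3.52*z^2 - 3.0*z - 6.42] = 7.04000000000000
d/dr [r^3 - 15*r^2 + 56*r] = 3*r^2 - 30*r + 56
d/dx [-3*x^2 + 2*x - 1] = 2 - 6*x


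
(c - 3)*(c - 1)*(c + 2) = c^3 - 2*c^2 - 5*c + 6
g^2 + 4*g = g*(g + 4)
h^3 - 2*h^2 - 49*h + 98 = (h - 7)*(h - 2)*(h + 7)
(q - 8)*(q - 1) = q^2 - 9*q + 8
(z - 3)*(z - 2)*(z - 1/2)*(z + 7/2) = z^4 - 2*z^3 - 43*z^2/4 + 107*z/4 - 21/2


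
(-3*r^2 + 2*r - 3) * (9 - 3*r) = 9*r^3 - 33*r^2 + 27*r - 27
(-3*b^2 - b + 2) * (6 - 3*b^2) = 9*b^4 + 3*b^3 - 24*b^2 - 6*b + 12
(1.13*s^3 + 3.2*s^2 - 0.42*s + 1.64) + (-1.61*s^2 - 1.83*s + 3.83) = 1.13*s^3 + 1.59*s^2 - 2.25*s + 5.47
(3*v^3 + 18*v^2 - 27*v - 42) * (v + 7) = 3*v^4 + 39*v^3 + 99*v^2 - 231*v - 294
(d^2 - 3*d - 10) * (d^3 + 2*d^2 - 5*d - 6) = d^5 - d^4 - 21*d^3 - 11*d^2 + 68*d + 60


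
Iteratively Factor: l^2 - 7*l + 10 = (l - 2)*(l - 5)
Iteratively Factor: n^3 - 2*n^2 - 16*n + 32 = (n + 4)*(n^2 - 6*n + 8) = (n - 2)*(n + 4)*(n - 4)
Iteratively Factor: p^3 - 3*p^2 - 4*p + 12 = (p - 2)*(p^2 - p - 6) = (p - 3)*(p - 2)*(p + 2)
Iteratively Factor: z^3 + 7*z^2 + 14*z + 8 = (z + 1)*(z^2 + 6*z + 8) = (z + 1)*(z + 4)*(z + 2)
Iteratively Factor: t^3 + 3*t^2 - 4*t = (t)*(t^2 + 3*t - 4) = t*(t - 1)*(t + 4)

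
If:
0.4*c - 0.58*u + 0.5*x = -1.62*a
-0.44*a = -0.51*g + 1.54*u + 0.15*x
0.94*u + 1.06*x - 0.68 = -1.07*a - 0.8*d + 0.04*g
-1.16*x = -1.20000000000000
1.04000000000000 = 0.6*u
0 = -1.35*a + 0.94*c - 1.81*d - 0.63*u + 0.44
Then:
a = 1.64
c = -5.43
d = -4.41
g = 6.96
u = 1.73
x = 1.03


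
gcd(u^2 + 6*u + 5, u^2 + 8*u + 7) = u + 1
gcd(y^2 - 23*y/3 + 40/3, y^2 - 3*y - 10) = y - 5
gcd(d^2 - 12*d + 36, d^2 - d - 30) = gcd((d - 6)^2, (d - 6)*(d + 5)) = d - 6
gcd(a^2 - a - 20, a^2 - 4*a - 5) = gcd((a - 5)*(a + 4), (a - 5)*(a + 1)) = a - 5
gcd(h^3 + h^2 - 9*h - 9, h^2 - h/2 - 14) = 1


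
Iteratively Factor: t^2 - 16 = (t + 4)*(t - 4)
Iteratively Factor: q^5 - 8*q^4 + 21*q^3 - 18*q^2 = (q - 3)*(q^4 - 5*q^3 + 6*q^2) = q*(q - 3)*(q^3 - 5*q^2 + 6*q) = q*(q - 3)^2*(q^2 - 2*q) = q*(q - 3)^2*(q - 2)*(q)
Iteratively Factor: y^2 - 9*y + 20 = (y - 5)*(y - 4)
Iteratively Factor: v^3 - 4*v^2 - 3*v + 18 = (v - 3)*(v^2 - v - 6) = (v - 3)*(v + 2)*(v - 3)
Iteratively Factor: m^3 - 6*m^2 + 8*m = (m - 2)*(m^2 - 4*m) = m*(m - 2)*(m - 4)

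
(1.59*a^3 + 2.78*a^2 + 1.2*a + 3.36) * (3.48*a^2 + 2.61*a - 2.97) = 5.5332*a^5 + 13.8243*a^4 + 6.7095*a^3 + 6.5682*a^2 + 5.2056*a - 9.9792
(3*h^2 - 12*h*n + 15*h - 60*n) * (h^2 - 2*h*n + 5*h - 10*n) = 3*h^4 - 18*h^3*n + 30*h^3 + 24*h^2*n^2 - 180*h^2*n + 75*h^2 + 240*h*n^2 - 450*h*n + 600*n^2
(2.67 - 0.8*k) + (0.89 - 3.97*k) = 3.56 - 4.77*k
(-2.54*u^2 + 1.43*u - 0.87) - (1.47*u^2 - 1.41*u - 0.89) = -4.01*u^2 + 2.84*u + 0.02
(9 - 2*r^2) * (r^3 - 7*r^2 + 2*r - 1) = -2*r^5 + 14*r^4 + 5*r^3 - 61*r^2 + 18*r - 9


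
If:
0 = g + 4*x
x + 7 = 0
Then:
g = 28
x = -7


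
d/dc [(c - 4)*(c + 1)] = 2*c - 3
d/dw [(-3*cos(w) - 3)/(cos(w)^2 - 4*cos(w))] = 3*(-sin(w) + 4*sin(w)/cos(w)^2 - 2*tan(w))/(cos(w) - 4)^2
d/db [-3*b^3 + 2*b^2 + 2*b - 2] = -9*b^2 + 4*b + 2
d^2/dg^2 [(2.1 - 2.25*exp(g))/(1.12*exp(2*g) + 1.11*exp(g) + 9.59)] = (-2.8224*exp(4*g) + 13.33416*exp(3*g) + 152.83296*exp(2*g) - 63.684285*exp(g) - 229.282515)*exp(g)/(1.404928*exp(6*g) + 4.177152*exp(5*g) + 40.228944*exp(4*g) + 72.901359*exp(3*g) + 344.460333*exp(2*g) + 306.253773*exp(g) + 881.974079)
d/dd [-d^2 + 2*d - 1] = 2 - 2*d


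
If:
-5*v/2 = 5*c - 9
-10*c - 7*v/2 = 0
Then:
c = -21/5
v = 12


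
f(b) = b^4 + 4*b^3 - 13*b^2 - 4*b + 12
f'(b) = 4*b^3 + 12*b^2 - 26*b - 4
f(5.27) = 986.66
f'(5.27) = 777.71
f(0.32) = 9.53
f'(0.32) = -10.96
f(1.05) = -0.69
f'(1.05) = -13.44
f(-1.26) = -9.08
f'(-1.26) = 39.81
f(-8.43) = 1775.79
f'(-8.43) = -1328.35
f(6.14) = 1844.51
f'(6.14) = 1214.66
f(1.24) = -2.96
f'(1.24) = -10.16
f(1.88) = -2.40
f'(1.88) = 16.11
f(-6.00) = 0.00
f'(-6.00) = -280.00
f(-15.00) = 34272.00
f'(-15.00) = -10414.00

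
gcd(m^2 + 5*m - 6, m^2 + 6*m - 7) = m - 1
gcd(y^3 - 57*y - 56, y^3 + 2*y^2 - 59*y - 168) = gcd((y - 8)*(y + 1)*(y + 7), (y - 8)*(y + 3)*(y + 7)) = y^2 - y - 56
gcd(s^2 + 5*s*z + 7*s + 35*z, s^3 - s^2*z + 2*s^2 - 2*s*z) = 1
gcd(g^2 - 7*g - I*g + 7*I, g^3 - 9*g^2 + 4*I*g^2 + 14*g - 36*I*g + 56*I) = g - 7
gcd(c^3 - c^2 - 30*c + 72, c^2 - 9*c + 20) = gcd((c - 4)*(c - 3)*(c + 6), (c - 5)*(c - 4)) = c - 4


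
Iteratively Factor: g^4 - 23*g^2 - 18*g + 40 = (g + 2)*(g^3 - 2*g^2 - 19*g + 20) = (g - 1)*(g + 2)*(g^2 - g - 20) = (g - 5)*(g - 1)*(g + 2)*(g + 4)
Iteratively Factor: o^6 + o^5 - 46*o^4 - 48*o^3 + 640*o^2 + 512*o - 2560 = (o - 2)*(o^5 + 3*o^4 - 40*o^3 - 128*o^2 + 384*o + 1280) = (o - 5)*(o - 2)*(o^4 + 8*o^3 - 128*o - 256) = (o - 5)*(o - 2)*(o + 4)*(o^3 + 4*o^2 - 16*o - 64) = (o - 5)*(o - 4)*(o - 2)*(o + 4)*(o^2 + 8*o + 16) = (o - 5)*(o - 4)*(o - 2)*(o + 4)^2*(o + 4)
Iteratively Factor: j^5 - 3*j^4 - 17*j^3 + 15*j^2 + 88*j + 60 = (j - 5)*(j^4 + 2*j^3 - 7*j^2 - 20*j - 12) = (j - 5)*(j + 2)*(j^3 - 7*j - 6) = (j - 5)*(j + 2)^2*(j^2 - 2*j - 3) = (j - 5)*(j + 1)*(j + 2)^2*(j - 3)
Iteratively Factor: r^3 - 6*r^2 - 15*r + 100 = (r - 5)*(r^2 - r - 20) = (r - 5)*(r + 4)*(r - 5)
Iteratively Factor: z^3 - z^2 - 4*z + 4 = (z - 2)*(z^2 + z - 2) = (z - 2)*(z + 2)*(z - 1)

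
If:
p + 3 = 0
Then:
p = -3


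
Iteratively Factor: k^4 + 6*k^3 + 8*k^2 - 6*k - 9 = (k - 1)*(k^3 + 7*k^2 + 15*k + 9) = (k - 1)*(k + 3)*(k^2 + 4*k + 3) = (k - 1)*(k + 3)^2*(k + 1)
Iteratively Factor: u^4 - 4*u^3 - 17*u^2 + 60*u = (u + 4)*(u^3 - 8*u^2 + 15*u) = (u - 5)*(u + 4)*(u^2 - 3*u) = (u - 5)*(u - 3)*(u + 4)*(u)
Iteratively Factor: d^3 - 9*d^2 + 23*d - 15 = (d - 1)*(d^2 - 8*d + 15) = (d - 3)*(d - 1)*(d - 5)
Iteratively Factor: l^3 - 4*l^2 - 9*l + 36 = (l - 4)*(l^2 - 9) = (l - 4)*(l - 3)*(l + 3)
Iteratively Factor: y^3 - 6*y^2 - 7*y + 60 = (y + 3)*(y^2 - 9*y + 20) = (y - 5)*(y + 3)*(y - 4)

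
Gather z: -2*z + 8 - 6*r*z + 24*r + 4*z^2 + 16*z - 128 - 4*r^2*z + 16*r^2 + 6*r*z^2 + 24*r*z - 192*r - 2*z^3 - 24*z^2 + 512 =16*r^2 - 168*r - 2*z^3 + z^2*(6*r - 20) + z*(-4*r^2 + 18*r + 14) + 392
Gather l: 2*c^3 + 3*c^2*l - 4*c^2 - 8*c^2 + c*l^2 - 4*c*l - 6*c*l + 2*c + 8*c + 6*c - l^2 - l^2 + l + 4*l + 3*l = 2*c^3 - 12*c^2 + 16*c + l^2*(c - 2) + l*(3*c^2 - 10*c + 8)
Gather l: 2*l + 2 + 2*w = 2*l + 2*w + 2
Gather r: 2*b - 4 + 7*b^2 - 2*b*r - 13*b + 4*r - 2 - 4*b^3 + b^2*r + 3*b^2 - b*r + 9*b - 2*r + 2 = -4*b^3 + 10*b^2 - 2*b + r*(b^2 - 3*b + 2) - 4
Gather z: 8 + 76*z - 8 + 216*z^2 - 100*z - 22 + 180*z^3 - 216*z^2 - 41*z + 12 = 180*z^3 - 65*z - 10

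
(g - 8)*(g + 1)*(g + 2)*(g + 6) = g^4 + g^3 - 52*g^2 - 148*g - 96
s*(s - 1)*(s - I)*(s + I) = s^4 - s^3 + s^2 - s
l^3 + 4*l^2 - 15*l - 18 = (l - 3)*(l + 1)*(l + 6)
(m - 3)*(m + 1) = m^2 - 2*m - 3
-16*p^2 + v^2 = (-4*p + v)*(4*p + v)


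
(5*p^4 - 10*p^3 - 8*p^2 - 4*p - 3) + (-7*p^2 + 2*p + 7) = 5*p^4 - 10*p^3 - 15*p^2 - 2*p + 4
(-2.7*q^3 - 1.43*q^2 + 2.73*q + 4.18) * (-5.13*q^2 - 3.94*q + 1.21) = 13.851*q^5 + 17.9739*q^4 - 11.6377*q^3 - 33.9299*q^2 - 13.1659*q + 5.0578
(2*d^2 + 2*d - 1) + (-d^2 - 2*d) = d^2 - 1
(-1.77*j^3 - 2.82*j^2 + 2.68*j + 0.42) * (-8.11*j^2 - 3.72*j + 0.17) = 14.3547*j^5 + 29.4546*j^4 - 11.5453*j^3 - 13.8552*j^2 - 1.1068*j + 0.0714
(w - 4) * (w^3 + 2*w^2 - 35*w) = w^4 - 2*w^3 - 43*w^2 + 140*w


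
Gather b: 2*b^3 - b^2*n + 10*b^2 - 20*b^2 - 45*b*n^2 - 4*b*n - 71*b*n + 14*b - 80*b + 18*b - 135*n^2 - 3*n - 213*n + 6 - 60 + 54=2*b^3 + b^2*(-n - 10) + b*(-45*n^2 - 75*n - 48) - 135*n^2 - 216*n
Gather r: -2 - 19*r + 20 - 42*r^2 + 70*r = -42*r^2 + 51*r + 18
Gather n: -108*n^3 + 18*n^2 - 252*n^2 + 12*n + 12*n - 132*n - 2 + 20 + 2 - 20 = -108*n^3 - 234*n^2 - 108*n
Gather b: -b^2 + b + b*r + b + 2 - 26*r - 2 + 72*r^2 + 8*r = -b^2 + b*(r + 2) + 72*r^2 - 18*r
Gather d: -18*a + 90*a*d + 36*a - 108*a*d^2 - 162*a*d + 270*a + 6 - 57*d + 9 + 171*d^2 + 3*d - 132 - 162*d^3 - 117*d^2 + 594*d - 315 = 288*a - 162*d^3 + d^2*(54 - 108*a) + d*(540 - 72*a) - 432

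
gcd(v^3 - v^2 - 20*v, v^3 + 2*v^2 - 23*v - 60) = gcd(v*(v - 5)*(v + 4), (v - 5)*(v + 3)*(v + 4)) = v^2 - v - 20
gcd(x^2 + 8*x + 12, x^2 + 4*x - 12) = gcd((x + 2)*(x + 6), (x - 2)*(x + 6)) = x + 6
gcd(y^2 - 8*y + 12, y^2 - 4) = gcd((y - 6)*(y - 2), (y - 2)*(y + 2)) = y - 2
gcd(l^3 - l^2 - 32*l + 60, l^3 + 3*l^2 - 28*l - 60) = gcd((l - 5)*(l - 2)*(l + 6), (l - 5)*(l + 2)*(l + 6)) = l^2 + l - 30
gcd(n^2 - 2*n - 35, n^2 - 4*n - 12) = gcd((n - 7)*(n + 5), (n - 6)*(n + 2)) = 1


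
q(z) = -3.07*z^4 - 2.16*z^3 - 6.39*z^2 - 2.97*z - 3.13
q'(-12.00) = 20437.11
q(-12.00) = -60814.69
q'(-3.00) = 308.61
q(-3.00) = -242.08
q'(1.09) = -40.50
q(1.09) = -21.09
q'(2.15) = -182.44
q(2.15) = -126.12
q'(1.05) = -37.75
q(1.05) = -19.53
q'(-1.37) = 33.95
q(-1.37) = -16.32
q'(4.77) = -1544.13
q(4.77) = -1986.44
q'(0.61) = -15.96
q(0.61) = -8.23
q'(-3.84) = 645.89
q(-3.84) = -631.16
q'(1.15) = -44.91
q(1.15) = -23.65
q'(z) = -12.28*z^3 - 6.48*z^2 - 12.78*z - 2.97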